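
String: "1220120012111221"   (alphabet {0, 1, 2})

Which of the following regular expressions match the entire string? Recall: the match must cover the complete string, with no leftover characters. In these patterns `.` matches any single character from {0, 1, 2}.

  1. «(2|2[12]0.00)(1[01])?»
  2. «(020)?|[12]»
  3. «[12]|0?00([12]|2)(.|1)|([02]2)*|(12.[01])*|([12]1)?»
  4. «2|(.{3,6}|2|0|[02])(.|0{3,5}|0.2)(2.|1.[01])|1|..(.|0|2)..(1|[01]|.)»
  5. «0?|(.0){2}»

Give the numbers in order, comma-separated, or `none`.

3

1 → no match — must start with "2"
2 → no match
3 → match
4 → no match
5 → no match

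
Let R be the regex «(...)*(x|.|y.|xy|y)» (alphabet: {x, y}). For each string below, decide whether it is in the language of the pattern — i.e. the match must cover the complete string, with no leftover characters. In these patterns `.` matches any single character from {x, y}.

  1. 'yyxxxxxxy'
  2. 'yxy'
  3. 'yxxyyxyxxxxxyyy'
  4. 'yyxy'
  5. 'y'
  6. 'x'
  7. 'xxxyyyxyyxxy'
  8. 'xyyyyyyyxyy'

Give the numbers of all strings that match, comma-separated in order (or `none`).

1 → no match
2 → no match
3 → no match
4 → match
5 → match
6 → match
7 → no match
8 → match

4, 5, 6, 8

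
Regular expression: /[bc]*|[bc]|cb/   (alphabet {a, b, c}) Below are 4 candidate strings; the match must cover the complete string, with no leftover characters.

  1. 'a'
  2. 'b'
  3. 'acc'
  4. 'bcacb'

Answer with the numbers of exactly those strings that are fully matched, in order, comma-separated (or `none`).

1 → no match
2 → match
3 → no match
4 → no match

2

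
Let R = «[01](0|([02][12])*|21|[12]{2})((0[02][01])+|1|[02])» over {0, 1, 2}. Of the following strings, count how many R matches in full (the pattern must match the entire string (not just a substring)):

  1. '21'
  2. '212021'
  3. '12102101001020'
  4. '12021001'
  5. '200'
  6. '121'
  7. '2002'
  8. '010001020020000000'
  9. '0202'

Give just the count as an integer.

0

1 → no match
2 → no match
3 → no match
4 → no match
5 → no match
6 → no match
7 → no match
8 → no match
9 → no match
Total matched: 0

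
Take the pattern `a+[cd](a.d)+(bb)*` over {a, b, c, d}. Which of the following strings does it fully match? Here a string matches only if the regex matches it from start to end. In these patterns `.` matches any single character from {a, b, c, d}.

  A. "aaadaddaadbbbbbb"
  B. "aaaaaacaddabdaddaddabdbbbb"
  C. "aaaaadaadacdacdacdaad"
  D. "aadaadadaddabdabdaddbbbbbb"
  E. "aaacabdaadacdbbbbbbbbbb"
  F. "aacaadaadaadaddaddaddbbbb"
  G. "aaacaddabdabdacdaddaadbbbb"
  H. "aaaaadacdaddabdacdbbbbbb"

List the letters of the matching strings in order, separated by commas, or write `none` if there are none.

A, B, C, E, F, G, H

A → match
B → match
C → match
D → no match
E → match
F → match
G → match
H → match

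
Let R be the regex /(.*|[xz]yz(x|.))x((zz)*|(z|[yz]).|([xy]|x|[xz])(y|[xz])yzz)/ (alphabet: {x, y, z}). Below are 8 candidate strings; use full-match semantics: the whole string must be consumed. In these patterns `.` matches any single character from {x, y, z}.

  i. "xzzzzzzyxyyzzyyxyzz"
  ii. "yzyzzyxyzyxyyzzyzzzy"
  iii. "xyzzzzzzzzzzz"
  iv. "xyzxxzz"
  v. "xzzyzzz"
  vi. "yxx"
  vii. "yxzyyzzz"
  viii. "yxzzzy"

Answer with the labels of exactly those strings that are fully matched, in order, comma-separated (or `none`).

iv, vi

i → no match
ii → no match
iii → no match
iv → match
v → no match
vi → match
vii → no match
viii → no match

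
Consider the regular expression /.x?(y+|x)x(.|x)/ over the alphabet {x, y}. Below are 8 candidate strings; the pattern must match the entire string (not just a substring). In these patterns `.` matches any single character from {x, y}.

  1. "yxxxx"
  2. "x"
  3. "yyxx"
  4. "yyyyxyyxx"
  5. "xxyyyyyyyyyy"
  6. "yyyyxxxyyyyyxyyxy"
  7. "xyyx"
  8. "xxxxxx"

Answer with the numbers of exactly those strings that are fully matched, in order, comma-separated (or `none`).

1 → match
2 → no match
3 → match
4 → no match
5 → no match
6 → no match
7 → no match
8 → no match

1, 3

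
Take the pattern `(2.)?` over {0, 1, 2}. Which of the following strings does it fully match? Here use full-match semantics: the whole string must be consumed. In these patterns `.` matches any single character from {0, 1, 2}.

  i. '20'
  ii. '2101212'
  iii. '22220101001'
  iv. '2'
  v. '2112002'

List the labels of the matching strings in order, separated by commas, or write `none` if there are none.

i → match
ii → no match
iii → no match
iv → no match
v → no match

i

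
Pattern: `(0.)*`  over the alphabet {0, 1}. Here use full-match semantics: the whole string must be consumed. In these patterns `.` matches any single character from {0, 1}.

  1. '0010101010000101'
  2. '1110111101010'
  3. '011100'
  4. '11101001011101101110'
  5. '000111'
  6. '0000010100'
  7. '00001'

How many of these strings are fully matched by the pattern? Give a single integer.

1 → no match
2 → no match
3. '011100' → no match
4 → no match
5. '000111' → no match
6. '0000010100' → match
7. '00001' → no match
Total matched: 1

1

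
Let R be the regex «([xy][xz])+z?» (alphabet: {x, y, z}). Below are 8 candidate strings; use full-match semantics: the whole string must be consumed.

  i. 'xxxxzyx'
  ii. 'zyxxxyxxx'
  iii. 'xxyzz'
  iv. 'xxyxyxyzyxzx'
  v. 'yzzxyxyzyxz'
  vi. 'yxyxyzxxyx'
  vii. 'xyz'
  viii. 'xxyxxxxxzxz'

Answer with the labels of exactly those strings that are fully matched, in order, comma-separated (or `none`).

iii, vi

i → no match
ii → no match
iii → match
iv → no match
v → no match
vi → match
vii → no match
viii → no match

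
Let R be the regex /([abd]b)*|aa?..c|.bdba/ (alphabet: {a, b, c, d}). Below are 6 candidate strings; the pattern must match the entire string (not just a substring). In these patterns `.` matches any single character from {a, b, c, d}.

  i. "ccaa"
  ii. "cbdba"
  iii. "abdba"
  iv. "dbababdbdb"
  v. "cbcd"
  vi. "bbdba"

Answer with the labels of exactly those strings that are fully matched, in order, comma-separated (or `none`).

ii, iii, iv, vi

i → no match
ii → match
iii → match
iv → match
v → no match
vi → match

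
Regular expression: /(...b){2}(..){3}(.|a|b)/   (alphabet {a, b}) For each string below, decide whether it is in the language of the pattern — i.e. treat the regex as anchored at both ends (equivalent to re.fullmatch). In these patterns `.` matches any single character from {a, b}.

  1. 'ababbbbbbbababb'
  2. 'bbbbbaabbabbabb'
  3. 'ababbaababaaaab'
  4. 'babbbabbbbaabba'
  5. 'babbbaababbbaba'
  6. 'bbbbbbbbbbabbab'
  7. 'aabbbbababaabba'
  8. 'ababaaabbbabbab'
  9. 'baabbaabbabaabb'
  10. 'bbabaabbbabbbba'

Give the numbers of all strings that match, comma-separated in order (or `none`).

1, 2, 3, 4, 5, 6, 7, 8, 9, 10

1 → match
2 → match
3 → match
4 → match
5 → match
6 → match
7 → match
8 → match
9 → match
10 → match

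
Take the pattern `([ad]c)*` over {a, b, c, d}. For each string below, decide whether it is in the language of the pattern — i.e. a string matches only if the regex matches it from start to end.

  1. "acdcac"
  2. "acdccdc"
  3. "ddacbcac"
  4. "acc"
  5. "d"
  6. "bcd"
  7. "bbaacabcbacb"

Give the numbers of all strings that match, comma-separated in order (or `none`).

1

1 → match
2 → no match
3 → no match
4 → no match
5 → no match
6 → no match
7 → no match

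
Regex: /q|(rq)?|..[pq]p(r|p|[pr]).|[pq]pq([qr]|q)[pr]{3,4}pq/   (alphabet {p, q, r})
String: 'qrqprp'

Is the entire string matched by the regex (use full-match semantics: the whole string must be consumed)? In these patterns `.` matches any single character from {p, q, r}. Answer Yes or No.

Yes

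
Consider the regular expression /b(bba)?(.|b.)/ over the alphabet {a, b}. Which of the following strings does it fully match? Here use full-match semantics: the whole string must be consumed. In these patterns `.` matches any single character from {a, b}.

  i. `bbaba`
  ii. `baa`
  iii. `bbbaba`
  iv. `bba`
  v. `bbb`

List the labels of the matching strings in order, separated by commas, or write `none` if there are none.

i → no match
ii → no match
iii → match
iv → match
v → match

iii, iv, v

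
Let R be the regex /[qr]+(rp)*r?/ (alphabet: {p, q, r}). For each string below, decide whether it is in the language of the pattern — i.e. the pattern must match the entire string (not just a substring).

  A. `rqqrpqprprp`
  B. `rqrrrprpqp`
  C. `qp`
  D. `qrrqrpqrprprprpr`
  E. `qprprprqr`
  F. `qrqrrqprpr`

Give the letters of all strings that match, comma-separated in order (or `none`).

none

A. `rqqrpqprprp` → no match
B. `rqrrrprpqp` → no match
C. `qp` → no match
D → no match
E. `qprprprqr` → no match
F. `qrqrrqprpr` → no match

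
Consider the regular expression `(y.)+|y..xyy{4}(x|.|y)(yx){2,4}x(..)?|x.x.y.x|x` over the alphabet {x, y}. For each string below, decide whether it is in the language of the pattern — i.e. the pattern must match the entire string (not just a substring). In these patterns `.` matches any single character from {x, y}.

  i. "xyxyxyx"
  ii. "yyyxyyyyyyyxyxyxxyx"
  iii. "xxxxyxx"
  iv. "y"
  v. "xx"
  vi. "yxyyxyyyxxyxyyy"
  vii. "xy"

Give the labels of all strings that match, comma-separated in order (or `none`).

ii, iii

i → no match
ii → match
iii → match
iv → no match
v → no match
vi → no match
vii → no match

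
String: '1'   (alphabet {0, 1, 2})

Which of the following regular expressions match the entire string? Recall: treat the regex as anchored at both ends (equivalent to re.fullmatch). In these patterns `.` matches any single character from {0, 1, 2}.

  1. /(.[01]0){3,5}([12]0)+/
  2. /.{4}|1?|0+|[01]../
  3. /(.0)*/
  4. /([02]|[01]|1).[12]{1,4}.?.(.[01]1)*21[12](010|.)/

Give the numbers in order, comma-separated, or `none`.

1 → no match — must end with '0'
2 → match
3 → no match
4 → no match

2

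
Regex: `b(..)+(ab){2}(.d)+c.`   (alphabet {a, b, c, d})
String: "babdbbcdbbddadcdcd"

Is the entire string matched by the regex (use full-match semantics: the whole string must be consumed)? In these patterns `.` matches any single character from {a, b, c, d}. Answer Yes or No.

No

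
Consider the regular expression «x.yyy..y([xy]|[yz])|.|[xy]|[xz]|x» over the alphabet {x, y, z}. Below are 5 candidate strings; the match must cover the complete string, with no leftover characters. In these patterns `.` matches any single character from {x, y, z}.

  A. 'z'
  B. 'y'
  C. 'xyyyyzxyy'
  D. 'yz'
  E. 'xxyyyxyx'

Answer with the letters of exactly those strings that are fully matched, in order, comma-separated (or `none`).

A, B, C

A. 'z' → match
B. 'y' → match
C. 'xyyyyzxyy' → match
D. 'yz' → no match
E. 'xxyyyxyx' → no match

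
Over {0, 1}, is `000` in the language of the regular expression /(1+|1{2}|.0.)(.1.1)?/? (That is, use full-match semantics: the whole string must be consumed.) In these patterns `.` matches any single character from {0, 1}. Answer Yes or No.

Yes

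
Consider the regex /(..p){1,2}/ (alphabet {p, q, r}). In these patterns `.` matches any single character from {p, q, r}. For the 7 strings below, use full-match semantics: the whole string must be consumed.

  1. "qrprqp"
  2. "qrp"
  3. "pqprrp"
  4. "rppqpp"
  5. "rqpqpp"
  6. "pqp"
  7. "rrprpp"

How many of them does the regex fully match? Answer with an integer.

1 → match
2 → match
3 → match
4 → match
5 → match
6 → match
7 → match
Total matched: 7

7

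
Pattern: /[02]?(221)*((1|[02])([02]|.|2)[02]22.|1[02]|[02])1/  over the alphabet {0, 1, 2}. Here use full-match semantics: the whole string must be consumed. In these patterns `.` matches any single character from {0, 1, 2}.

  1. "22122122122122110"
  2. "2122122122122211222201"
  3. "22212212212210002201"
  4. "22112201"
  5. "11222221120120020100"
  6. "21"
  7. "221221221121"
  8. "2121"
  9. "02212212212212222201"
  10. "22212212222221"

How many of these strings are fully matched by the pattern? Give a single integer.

6

1 → no match — must end with "1"
2 → no match
3 → match
4 → no match
5 → no match — must end with "1"
6 → match
7 → match
8 → match
9 → match
10 → match
Total matched: 6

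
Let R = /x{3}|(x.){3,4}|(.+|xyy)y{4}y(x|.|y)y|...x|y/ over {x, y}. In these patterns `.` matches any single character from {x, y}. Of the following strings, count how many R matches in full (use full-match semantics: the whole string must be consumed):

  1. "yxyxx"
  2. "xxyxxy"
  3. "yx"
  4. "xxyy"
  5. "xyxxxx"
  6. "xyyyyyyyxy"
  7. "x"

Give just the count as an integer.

1 → no match
2 → no match
3 → no match
4 → no match
5 → match
6 → match
7 → no match
Total matched: 2

2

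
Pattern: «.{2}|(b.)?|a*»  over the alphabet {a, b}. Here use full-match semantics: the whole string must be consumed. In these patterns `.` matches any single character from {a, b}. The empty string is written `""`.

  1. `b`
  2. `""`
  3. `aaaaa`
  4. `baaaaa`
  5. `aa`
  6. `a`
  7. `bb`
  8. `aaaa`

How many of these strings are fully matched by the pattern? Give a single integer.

6

1. `b` → no match
2. `""` → match
3. `aaaaa` → match
4. `baaaaa` → no match
5. `aa` → match
6. `a` → match
7. `bb` → match
8. `aaaa` → match
Total matched: 6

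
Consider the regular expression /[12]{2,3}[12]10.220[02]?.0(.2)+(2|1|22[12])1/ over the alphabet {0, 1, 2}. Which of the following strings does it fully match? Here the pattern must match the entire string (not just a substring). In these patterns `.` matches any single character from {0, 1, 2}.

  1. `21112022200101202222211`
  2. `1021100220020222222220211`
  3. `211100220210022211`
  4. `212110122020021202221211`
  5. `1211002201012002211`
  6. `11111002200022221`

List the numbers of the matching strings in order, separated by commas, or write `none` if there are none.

1 → no match
2 → no match
3 → match
4 → match
5 → no match
6 → no match

3, 4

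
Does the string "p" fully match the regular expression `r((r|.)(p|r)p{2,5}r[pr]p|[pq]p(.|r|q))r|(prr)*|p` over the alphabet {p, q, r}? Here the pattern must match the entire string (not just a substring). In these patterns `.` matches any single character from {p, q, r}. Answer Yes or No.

Yes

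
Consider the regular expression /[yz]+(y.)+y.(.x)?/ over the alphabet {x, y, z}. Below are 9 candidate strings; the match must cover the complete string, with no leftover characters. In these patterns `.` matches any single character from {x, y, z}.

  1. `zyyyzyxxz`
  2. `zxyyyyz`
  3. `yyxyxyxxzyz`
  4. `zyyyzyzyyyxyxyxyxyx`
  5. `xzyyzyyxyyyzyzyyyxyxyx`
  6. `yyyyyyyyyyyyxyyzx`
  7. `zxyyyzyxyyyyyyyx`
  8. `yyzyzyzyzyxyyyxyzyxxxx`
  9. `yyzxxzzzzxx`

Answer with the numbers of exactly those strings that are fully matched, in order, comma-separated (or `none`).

4, 6

1 → no match
2 → no match
3 → no match
4 → match
5 → no match
6 → match
7 → no match
8 → no match
9 → no match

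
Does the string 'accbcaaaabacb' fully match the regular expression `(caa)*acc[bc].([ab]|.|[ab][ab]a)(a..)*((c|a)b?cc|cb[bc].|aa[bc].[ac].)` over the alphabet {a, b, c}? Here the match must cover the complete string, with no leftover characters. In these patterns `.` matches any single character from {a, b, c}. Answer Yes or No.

No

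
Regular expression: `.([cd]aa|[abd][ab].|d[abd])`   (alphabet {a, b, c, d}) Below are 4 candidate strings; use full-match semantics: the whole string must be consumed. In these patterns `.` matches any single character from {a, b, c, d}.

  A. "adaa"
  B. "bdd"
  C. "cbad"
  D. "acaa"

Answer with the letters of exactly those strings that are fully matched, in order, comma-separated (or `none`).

A → match
B → match
C → match
D → match

A, B, C, D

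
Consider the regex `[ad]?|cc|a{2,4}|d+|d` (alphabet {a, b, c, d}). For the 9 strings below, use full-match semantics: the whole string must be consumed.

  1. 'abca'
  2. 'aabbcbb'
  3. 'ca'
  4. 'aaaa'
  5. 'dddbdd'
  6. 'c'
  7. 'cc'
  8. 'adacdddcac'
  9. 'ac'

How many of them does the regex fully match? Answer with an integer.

1 → no match
2 → no match
3 → no match
4 → match
5 → no match
6 → no match
7 → match
8 → no match
9 → no match
Total matched: 2

2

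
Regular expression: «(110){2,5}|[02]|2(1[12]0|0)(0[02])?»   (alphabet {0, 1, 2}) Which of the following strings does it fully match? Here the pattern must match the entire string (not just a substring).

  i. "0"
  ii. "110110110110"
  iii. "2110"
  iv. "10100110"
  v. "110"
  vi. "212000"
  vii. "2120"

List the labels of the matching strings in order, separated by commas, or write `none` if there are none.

i, ii, iii, vi, vii

i → match
ii → match
iii → match
iv → no match
v → no match
vi → match
vii → match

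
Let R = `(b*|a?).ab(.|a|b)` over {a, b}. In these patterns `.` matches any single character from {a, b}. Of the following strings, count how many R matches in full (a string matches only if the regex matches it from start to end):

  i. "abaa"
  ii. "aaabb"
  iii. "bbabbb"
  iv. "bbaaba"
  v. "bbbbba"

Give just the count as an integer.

2

i → no match
ii → match
iii → no match
iv → match
v → no match
Total matched: 2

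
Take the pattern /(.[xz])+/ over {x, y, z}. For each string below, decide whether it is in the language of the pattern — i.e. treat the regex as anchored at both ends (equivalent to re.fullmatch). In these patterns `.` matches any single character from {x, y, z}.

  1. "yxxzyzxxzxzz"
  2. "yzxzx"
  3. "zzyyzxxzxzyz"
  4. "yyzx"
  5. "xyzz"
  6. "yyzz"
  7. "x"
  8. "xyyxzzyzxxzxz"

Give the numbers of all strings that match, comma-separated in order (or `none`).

1 → match
2 → no match
3 → no match
4 → no match
5 → no match
6 → no match
7 → no match
8 → no match

1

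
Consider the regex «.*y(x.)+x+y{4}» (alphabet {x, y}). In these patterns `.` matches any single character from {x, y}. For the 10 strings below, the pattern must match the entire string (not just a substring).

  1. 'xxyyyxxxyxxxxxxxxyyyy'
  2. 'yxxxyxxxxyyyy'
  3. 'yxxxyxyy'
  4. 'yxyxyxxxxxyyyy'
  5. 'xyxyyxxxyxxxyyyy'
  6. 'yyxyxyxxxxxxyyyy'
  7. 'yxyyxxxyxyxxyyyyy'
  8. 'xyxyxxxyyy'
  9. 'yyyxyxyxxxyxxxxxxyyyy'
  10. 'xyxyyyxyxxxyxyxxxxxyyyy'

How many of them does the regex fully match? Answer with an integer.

7

1 → match
2 → match
3. 'yxxxyxyy' → no match
4 → match
5 → match
6 → match
7 → no match
8. 'xyxyxxxyyy' → no match
9 → match
10 → match
Total matched: 7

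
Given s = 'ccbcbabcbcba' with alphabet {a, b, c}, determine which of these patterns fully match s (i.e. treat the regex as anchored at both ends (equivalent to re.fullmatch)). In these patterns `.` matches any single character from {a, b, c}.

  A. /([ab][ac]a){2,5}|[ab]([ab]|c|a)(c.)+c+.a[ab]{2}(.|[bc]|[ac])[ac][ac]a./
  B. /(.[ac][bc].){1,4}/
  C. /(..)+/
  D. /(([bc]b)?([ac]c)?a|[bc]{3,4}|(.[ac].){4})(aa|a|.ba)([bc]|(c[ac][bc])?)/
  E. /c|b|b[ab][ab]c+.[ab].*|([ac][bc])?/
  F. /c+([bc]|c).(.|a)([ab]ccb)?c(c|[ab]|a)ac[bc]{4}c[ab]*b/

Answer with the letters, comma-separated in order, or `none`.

B, C

A → no match
B → match
C → match
D → no match
E → no match
F → no match — must end with 'b'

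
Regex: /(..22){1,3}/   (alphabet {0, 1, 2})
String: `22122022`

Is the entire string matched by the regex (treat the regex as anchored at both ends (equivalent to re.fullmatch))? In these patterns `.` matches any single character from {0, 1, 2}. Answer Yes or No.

No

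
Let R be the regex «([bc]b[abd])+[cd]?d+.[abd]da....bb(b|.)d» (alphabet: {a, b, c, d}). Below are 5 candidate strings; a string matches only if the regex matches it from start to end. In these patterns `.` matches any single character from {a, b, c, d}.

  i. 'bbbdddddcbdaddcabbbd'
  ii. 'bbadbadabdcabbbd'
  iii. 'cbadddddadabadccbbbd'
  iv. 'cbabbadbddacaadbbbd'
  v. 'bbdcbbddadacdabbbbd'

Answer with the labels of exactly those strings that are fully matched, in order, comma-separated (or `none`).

i → match
ii → match
iii → no match
iv → match
v → match

i, ii, iv, v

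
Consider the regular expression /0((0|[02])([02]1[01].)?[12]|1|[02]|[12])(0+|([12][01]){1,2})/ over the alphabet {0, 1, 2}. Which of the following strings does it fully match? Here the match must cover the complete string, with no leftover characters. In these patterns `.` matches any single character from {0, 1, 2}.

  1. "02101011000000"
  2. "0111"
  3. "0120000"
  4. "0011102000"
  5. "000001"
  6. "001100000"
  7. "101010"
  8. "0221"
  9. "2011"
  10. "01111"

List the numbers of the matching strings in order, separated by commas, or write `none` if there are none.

2, 8

1 → no match
2. "0111" → match
3. "0120000" → no match
4. "0011102000" → no match
5. "000001" → no match
6. "001100000" → no match
7. "101010" → no match — must start with "0"
8. "0221" → match
9. "2011" → no match — must start with "0"
10. "01111" → no match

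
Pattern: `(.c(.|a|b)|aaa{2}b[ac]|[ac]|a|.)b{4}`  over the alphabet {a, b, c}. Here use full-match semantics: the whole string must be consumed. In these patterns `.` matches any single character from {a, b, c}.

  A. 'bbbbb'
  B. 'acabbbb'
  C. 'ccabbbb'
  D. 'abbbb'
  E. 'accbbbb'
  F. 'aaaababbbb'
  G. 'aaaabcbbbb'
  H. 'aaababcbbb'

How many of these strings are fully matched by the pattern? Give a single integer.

A → match
B → match
C → match
D → match
E → match
F → match
G → match
H → no match
Total matched: 7

7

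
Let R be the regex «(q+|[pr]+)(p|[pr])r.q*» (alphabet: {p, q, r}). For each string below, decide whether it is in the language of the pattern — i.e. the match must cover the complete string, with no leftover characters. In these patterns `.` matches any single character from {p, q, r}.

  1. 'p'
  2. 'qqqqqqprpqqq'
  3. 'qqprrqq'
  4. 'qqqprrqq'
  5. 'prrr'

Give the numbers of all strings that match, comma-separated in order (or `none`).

1. 'p' → no match
2. 'qqqqqqprpqqq' → match
3. 'qqprrqq' → match
4. 'qqqprrqq' → match
5. 'prrr' → match

2, 3, 4, 5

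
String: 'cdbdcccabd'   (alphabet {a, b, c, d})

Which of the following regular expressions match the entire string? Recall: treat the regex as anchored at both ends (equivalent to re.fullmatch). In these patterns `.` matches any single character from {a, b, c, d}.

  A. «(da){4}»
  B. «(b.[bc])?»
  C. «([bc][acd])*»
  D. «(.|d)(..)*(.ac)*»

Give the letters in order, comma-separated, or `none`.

C

A → no match — must start with 'da'
B → no match
C → match
D → no match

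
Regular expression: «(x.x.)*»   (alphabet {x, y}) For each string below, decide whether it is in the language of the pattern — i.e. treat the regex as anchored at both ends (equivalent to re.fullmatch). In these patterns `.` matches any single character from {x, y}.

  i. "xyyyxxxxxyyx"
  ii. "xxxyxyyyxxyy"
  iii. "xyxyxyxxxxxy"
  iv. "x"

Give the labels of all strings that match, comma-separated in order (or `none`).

i → no match
ii → no match
iii → match
iv → no match

iii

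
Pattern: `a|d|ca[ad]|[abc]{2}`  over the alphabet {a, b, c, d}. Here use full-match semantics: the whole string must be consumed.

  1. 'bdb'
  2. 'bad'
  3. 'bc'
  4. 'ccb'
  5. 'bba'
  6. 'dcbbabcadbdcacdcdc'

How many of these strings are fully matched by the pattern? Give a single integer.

1

1 → no match
2 → no match
3 → match
4 → no match
5 → no match
6 → no match
Total matched: 1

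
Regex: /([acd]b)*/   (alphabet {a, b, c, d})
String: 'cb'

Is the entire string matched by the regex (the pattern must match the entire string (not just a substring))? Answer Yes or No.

Yes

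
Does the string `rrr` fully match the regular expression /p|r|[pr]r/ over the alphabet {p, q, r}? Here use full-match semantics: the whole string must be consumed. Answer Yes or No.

No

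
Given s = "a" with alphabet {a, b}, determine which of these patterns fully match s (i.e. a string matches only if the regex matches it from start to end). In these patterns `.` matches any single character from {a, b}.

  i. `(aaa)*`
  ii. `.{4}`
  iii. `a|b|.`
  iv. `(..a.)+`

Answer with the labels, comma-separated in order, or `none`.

iii

i → no match
ii → no match
iii → match
iv → no match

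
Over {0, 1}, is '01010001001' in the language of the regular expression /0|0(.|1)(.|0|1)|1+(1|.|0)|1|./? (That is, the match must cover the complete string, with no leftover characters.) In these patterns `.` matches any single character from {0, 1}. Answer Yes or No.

No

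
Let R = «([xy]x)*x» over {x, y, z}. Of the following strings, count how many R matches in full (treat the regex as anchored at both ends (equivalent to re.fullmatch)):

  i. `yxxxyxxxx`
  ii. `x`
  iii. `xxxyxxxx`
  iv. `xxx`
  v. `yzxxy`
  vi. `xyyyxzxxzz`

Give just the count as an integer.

3

i → match
ii → match
iii → no match
iv → match
v → no match — must end with `x`
vi → no match — must end with `x`
Total matched: 3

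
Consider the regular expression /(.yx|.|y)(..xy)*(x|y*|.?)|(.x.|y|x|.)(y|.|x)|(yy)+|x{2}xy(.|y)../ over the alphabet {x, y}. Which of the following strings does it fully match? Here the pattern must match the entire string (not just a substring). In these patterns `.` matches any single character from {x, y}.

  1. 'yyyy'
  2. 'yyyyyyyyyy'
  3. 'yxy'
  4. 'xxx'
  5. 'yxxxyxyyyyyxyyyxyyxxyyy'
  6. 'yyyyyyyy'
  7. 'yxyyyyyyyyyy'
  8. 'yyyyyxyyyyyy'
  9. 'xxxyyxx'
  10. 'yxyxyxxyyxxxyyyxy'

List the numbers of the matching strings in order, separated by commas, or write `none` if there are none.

1. 'yyyy' → match
2. 'yyyyyyyyyy' → match
3. 'yxy' → no match
4. 'xxx' → no match
5 → no match
6. 'yyyyyyyy' → match
7. 'yxyyyyyyyyyy' → no match
8. 'yyyyyxyyyyyy' → no match
9. 'xxxyyxx' → match
10 → no match

1, 2, 6, 9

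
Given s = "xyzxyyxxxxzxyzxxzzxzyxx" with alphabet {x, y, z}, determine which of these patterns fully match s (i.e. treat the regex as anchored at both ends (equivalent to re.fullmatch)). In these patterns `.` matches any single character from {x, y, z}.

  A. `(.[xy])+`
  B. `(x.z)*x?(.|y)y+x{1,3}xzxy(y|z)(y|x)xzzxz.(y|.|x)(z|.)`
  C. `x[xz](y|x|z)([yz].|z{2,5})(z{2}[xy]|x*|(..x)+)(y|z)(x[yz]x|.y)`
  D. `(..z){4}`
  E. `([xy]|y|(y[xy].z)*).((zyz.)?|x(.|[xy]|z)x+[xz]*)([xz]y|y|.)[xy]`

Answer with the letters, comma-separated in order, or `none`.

B

A → no match
B → match
C → no match
D → no match — must end with "z"
E → no match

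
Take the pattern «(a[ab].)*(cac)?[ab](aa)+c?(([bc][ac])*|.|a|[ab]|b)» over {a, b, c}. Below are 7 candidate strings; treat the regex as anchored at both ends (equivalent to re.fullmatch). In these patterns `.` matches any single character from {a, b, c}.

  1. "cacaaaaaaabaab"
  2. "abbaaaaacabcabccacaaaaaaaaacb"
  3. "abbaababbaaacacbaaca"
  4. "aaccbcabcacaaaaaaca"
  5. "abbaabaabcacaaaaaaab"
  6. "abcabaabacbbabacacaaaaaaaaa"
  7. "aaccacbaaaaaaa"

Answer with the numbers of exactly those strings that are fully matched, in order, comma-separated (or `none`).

2, 3, 5, 7

1 → no match
2 → match
3 → match
4 → no match
5 → match
6 → no match
7 → match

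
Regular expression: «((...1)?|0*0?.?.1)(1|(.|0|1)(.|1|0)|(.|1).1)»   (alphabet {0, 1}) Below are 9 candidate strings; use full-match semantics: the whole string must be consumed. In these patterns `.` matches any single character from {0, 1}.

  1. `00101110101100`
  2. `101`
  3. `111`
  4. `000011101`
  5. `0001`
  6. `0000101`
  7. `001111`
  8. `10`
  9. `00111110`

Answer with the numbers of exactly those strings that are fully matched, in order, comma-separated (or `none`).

2, 3, 4, 6, 7, 8

1 → no match
2 → match
3 → match
4 → match
5 → no match
6 → match
7 → match
8 → match
9 → no match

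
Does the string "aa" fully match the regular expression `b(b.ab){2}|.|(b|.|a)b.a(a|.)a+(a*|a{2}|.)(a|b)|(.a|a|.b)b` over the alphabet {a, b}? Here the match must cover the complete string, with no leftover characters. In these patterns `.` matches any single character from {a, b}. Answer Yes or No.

No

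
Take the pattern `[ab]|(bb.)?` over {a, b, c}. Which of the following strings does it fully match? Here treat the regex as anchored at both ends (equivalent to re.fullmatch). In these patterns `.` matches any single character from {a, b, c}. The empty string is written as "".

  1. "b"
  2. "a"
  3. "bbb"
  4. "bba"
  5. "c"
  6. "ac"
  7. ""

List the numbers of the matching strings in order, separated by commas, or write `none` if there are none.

1 → match
2 → match
3 → match
4 → match
5 → no match
6 → no match
7 → match

1, 2, 3, 4, 7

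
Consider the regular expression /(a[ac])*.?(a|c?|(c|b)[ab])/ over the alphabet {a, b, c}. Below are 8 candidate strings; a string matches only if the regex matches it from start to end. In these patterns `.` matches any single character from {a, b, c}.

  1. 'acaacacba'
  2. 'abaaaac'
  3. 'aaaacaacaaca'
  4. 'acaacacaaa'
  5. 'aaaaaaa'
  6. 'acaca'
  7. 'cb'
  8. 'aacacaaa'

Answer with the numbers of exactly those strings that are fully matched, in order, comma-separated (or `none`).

5, 6, 7

1 → no match
2 → no match
3 → no match
4 → no match
5 → match
6 → match
7 → match
8 → no match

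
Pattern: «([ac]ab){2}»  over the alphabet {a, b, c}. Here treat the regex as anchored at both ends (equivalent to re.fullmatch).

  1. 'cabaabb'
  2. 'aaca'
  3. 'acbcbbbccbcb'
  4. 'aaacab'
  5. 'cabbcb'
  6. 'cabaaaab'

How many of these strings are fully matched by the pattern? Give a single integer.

0

1. 'cabaabb' → no match — must end with 'ab'
2. 'aaca' → no match — must end with 'ab'
3. 'acbcbbbccbcb' → no match — must end with 'ab'
4. 'aaacab' → no match
5. 'cabbcb' → no match — must end with 'ab'
6. 'cabaaaab' → no match
Total matched: 0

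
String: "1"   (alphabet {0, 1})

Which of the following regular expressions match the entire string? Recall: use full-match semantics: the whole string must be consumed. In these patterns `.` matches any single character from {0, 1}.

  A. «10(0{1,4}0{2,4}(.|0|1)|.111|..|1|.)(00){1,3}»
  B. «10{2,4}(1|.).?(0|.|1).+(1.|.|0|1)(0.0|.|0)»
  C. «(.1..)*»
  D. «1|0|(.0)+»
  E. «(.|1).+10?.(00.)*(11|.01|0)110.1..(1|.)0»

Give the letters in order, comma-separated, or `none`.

D

A → no match — must start with "10"
B → no match — must start with "10"
C → no match
D → match
E → no match — must end with "0"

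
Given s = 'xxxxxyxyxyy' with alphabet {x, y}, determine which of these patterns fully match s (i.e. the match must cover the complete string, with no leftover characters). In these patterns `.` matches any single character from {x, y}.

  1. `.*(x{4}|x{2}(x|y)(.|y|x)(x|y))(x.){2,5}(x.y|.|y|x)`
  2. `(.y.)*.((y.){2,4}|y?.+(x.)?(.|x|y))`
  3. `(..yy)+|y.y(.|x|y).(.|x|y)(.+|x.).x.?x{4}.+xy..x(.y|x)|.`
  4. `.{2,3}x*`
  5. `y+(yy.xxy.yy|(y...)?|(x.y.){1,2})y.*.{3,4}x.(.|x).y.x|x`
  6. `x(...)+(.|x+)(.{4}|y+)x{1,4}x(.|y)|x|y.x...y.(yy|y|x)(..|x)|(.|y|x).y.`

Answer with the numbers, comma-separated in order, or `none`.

1 → match
2 → match
3 → no match
4 → no match
5 → no match — must end with 'x'
6 → no match

1, 2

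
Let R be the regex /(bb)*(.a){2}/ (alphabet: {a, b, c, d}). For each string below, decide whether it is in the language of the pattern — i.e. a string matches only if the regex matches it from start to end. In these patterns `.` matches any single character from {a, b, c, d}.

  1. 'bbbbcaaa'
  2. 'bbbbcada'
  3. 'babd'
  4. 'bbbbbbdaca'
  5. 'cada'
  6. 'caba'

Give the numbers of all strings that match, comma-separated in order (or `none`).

1 → match
2 → match
3 → no match — must end with 'a'
4 → match
5 → match
6 → match

1, 2, 4, 5, 6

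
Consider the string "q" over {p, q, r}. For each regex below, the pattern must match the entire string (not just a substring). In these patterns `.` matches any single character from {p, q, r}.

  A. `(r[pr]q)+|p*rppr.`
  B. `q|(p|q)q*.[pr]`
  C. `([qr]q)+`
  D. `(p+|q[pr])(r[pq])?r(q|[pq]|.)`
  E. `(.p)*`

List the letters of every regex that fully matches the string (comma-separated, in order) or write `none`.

A → no match
B → match
C → no match
D → no match
E → no match

B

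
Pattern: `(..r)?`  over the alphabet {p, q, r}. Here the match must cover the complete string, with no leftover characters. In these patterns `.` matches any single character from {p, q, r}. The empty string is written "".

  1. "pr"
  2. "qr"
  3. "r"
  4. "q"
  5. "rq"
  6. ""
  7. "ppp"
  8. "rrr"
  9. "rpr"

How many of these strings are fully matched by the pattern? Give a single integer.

1. "pr" → no match
2. "qr" → no match
3. "r" → no match
4. "q" → no match
5. "rq" → no match
6. "" → match
7. "ppp" → no match
8. "rrr" → match
9. "rpr" → match
Total matched: 3

3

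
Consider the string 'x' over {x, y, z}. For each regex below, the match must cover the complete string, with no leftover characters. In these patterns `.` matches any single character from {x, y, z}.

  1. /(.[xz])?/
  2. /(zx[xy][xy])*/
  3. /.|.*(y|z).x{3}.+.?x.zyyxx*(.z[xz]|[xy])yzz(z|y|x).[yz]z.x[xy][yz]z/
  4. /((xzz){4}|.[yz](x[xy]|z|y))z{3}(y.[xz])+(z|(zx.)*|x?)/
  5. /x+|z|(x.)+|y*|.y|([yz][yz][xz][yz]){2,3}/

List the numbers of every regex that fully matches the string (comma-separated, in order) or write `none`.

1 → no match
2 → no match
3 → match
4 → no match
5 → match

3, 5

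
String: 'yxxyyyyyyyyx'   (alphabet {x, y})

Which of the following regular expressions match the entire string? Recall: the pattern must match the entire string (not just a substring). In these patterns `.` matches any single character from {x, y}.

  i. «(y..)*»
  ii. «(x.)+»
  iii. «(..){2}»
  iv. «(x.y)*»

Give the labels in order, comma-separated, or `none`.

i → match
ii → no match — must start with 'x'
iii → no match
iv → no match

i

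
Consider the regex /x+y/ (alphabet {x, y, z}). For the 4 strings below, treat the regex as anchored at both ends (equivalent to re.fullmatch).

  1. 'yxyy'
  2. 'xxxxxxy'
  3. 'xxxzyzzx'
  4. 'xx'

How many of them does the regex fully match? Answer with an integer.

1

1 → no match — must start with 'x'
2 → match
3 → no match — must end with 'xy'
4 → no match — must end with 'xy'
Total matched: 1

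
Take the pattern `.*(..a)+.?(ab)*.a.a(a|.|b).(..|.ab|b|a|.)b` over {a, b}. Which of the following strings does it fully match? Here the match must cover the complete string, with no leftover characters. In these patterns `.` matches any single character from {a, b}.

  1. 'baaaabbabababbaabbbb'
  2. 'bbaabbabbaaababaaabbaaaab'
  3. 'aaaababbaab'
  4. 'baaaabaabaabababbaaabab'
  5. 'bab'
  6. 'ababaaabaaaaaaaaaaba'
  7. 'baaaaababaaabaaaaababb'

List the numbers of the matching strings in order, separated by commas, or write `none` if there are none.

7

1 → no match
2 → no match
3 → no match
4 → no match
5 → no match
6 → no match — must end with 'b'
7 → match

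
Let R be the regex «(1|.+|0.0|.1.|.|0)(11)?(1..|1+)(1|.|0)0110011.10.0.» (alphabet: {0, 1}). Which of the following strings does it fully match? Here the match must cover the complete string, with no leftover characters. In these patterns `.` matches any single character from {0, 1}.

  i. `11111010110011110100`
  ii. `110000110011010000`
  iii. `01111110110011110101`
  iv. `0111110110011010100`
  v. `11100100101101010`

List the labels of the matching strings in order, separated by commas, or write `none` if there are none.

i → match
ii → match
iii → match
iv → match
v → no match

i, ii, iii, iv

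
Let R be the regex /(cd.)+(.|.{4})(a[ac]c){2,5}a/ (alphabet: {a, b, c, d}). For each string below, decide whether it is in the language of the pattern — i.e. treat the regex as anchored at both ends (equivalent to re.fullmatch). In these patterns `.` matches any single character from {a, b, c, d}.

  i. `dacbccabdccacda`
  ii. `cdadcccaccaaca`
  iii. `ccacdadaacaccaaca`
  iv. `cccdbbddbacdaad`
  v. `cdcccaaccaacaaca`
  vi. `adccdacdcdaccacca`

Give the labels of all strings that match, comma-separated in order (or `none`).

i → no match — must start with `cd`
ii → match
iii → no match — must start with `cd`
iv → no match — must start with `cd`
v → no match
vi → no match — must start with `cd`

ii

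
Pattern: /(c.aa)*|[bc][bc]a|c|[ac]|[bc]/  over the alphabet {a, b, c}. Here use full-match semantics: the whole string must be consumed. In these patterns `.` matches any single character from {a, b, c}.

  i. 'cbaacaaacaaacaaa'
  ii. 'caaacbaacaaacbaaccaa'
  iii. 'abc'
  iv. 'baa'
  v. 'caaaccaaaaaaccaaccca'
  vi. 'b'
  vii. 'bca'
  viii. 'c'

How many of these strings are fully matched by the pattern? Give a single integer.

i → match
ii → match
iii. 'abc' → no match
iv. 'baa' → no match
v → no match
vi. 'b' → match
vii. 'bca' → match
viii. 'c' → match
Total matched: 5

5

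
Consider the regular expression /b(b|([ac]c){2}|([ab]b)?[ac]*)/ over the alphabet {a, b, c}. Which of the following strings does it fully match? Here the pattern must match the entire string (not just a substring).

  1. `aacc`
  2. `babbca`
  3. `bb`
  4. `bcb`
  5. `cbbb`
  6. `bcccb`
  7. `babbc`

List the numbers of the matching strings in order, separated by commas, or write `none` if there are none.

1 → no match — must start with `b`
2 → no match
3 → match
4 → no match
5 → no match — must start with `b`
6 → no match
7 → no match

3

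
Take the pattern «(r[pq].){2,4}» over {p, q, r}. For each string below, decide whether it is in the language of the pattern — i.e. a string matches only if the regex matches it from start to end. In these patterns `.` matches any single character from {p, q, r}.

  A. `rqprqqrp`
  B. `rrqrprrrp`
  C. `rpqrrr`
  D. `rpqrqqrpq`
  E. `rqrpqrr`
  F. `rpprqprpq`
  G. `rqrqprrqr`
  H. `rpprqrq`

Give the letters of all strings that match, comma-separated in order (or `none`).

A → no match
B → no match
C → no match
D → match
E → no match
F → match
G → no match
H → no match

D, F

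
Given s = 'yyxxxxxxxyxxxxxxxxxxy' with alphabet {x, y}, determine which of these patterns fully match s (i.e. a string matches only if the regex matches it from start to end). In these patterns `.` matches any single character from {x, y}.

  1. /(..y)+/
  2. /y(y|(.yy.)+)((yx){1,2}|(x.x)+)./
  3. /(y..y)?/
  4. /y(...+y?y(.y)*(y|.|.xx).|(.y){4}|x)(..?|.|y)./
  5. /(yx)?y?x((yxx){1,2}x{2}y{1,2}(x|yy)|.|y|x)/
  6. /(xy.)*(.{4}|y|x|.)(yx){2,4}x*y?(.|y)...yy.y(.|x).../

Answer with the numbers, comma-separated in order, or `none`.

2

1 → no match
2 → match
3 → no match
4 → no match
5 → no match
6 → no match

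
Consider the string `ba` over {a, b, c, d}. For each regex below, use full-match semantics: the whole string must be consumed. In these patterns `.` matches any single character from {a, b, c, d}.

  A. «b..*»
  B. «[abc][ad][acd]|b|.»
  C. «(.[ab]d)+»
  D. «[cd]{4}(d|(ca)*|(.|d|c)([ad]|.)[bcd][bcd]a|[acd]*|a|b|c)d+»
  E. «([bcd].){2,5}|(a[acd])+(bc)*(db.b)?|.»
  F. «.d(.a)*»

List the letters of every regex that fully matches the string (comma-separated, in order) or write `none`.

A

A → match
B → no match
C → no match — must end with `d`
D → no match — must end with `d`
E → no match
F → no match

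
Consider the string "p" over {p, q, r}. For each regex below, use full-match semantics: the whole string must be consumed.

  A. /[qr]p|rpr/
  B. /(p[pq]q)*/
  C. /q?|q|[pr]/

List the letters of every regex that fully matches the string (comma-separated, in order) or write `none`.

C

A → no match
B → no match
C → match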